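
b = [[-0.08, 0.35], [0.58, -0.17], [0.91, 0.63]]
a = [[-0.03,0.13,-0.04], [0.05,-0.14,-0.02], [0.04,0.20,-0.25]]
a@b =[[0.04,  -0.06], [-0.10,  0.03], [-0.11,  -0.18]]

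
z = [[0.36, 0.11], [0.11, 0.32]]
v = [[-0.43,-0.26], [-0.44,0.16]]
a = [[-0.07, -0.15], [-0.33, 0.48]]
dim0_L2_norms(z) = [0.38, 0.34]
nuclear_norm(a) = 0.73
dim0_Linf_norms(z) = [0.36, 0.32]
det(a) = -0.08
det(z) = 0.10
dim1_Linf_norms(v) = [0.43, 0.44]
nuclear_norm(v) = 0.92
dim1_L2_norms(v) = [0.5, 0.47]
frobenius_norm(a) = 0.61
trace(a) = 0.41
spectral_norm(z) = 0.45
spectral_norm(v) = 0.62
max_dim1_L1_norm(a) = 0.81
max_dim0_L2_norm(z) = 0.38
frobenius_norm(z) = 0.51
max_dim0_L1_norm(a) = 0.63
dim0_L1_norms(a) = [0.4, 0.63]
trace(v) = -0.27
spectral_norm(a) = 0.59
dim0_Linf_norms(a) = [0.33, 0.48]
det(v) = -0.18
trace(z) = 0.68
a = v + z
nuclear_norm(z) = 0.68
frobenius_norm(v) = 0.69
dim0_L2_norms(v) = [0.62, 0.31]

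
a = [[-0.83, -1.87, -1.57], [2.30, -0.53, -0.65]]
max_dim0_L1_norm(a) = 3.13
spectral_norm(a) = 2.58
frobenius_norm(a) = 3.56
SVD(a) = [[-0.99, -0.15], [-0.15, 0.99]] @ diag([2.5819261943648333, 2.4449452196016033]) @ [[0.18,  0.75,  0.64], [0.98,  -0.10,  -0.17]]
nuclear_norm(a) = 5.03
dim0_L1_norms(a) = [3.13, 2.4, 2.22]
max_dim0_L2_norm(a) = 2.45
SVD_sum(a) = [[-0.47, -1.91, -1.63],[-0.07, -0.29, -0.25]] + [[-0.36, 0.04, 0.06], [2.37, -0.24, -0.4]]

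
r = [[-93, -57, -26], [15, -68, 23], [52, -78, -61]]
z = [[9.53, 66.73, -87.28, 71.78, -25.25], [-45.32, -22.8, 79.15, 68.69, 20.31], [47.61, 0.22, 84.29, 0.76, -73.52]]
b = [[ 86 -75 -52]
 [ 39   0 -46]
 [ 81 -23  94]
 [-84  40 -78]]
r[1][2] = 23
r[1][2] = 23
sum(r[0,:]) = -176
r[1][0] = 15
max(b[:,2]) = 94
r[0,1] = -57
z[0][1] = 66.73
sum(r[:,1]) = -203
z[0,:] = [9.53, 66.73, -87.28, 71.78, -25.25]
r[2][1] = -78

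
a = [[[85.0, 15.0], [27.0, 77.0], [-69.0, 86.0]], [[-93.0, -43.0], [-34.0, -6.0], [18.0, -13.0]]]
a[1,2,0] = 18.0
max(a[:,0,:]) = 85.0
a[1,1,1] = -6.0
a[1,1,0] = -34.0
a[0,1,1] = 77.0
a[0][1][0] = 27.0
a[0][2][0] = -69.0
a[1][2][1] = -13.0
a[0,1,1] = 77.0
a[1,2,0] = 18.0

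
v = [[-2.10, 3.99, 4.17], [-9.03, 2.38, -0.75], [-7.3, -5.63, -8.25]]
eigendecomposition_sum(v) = [[-0.94+5.33j, (1.91+0.42j), 2.14+2.05j], [(-4.02+2.42j), 0.81+1.49j, (-0.12+2.57j)], [(-4.05-6.8j), -2.52+1.36j, -4.33-0.22j]] + [[(-0.94-5.33j), (1.91-0.42j), (2.14-2.05j)], [-4.02-2.42j, (0.81-1.49j), (-0.12-2.57j)], [-4.05+6.80j, (-2.52-1.36j), (-4.33+0.22j)]] + [[-0.23+0.00j,0.17-0.00j,-0.12+0.00j], [-1.00+0.00j,(0.75-0j),-0.52+0.00j], [(0.79-0j),(-0.6+0j),0.41-0.00j]]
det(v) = 59.15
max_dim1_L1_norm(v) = 21.18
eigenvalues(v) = [(-4.45+6.59j), (-4.45-6.59j), (0.93+0j)]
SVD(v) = [[0.16, 0.61, 0.77], [-0.46, 0.74, -0.49], [-0.87, -0.27, 0.4]] @ diag([13.832461699941488, 9.326789670499958, 0.45847329464997894]) @ [[0.74, 0.32, 0.6],  [-0.64, 0.62, 0.46],  [-0.22, -0.72, 0.66]]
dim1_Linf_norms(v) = [4.17, 9.03, 8.25]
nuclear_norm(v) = 23.62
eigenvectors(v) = [[(0.38+0.33j), (0.38-0.33j), (-0.17+0j)], [0.00+0.44j, 0.00-0.44j, -0.77+0.00j], [(-0.74+0j), (-0.74-0j), 0.61+0.00j]]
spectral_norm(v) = 13.83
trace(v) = -7.97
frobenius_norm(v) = 16.69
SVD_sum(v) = [[1.64, 0.72, 1.33], [-4.64, -2.05, -3.76], [-8.90, -3.92, -7.2]] + [[-3.66, 3.52, 2.61], [-4.44, 4.26, 3.16], [1.64, -1.58, -1.17]] + [[-0.08, -0.25, 0.23], [0.05, 0.16, -0.15], [-0.04, -0.13, 0.12]]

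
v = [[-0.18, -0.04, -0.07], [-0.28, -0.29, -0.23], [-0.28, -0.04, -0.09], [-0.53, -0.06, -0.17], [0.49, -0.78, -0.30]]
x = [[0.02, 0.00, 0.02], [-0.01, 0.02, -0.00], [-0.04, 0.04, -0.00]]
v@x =[[-0.0, -0.0, -0.0], [0.01, -0.02, -0.01], [-0.0, -0.00, -0.01], [-0.0, -0.01, -0.01], [0.03, -0.03, 0.01]]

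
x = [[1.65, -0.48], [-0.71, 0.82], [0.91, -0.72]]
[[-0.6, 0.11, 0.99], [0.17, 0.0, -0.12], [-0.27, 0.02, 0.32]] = x @ [[-0.41,0.09,0.74], [-0.15,0.08,0.49]]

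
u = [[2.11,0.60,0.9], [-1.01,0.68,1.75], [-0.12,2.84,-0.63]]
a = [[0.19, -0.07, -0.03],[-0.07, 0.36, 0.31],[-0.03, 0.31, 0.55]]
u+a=[[2.3, 0.53, 0.87], [-1.08, 1.04, 2.06], [-0.15, 3.15, -0.08]]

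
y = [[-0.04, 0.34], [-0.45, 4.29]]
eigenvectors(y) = [[-0.99,-0.08], [-0.10,-1.00]]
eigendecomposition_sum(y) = [[-0.00, 0.00],[-0.00, 0.00]] + [[-0.04,0.34], [-0.45,4.29]]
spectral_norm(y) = 4.33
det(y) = -0.02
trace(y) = 4.25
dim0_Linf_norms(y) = [0.45, 4.29]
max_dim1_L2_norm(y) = 4.31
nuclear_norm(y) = 4.33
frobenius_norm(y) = 4.33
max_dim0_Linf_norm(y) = 4.29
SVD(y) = [[-0.08, -1.00],[-1.00, 0.08]] @ diag([4.327098510891937, 0.004298492385412799]) @ [[0.10, -0.99], [0.99, 0.10]]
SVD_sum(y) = [[-0.04, 0.34], [-0.45, 4.29]] + [[-0.00, -0.0], [0.0, 0.0]]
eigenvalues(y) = [-0.0, 4.25]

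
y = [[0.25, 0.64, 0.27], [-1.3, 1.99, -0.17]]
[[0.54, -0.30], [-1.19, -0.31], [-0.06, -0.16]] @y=[[0.52, -0.25, 0.20],[0.11, -1.38, -0.27],[0.19, -0.36, 0.01]]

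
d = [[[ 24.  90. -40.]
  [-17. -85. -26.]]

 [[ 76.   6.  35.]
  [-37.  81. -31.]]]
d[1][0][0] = 76.0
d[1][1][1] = 81.0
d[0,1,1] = -85.0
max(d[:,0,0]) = 76.0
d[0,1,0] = -17.0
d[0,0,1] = 90.0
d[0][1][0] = -17.0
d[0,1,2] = -26.0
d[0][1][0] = -17.0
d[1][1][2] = -31.0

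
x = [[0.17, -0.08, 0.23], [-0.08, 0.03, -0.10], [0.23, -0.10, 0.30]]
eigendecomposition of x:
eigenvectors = [[-0.58, 0.66, -0.47], [0.26, 0.7, 0.67], [-0.77, -0.27, 0.58]]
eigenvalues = [0.51, -0.01, -0.0]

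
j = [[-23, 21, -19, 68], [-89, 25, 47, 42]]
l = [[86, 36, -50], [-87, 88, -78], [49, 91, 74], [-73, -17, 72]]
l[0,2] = -50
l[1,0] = -87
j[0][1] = 21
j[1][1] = 25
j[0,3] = 68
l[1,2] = -78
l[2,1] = 91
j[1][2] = 47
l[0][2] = -50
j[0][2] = -19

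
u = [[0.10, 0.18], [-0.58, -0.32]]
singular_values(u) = [0.69, 0.11]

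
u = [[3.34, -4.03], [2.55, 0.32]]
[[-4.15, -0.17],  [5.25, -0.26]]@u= [[-14.29, 16.67], [16.87, -21.24]]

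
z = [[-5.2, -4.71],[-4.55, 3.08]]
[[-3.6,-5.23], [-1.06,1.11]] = z@[[0.43, 0.29], [0.29, 0.79]]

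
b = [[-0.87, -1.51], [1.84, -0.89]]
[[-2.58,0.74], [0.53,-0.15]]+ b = [[-3.45,-0.77],[2.37,-1.04]]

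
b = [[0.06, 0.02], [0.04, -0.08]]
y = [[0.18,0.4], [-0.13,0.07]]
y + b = [[0.24, 0.42],[-0.09, -0.01]]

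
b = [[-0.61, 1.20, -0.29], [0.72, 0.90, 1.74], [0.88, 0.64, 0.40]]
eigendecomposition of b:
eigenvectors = [[(0.31+0j), 0.79+0.00j, (0.79-0j)],[0.83+0.00j, -0.15+0.34j, -0.15-0.34j],[(0.46+0j), -0.31-0.37j, -0.31+0.37j]]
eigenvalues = [(2.14+0j), (-0.73+0.65j), (-0.73-0.65j)]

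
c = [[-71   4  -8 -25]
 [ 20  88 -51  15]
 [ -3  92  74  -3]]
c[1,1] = 88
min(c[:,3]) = -25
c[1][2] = -51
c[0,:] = [-71, 4, -8, -25]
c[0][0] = -71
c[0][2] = -8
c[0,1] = 4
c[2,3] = -3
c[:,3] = [-25, 15, -3]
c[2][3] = -3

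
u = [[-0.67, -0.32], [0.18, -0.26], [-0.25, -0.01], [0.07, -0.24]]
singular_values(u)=[0.78, 0.41]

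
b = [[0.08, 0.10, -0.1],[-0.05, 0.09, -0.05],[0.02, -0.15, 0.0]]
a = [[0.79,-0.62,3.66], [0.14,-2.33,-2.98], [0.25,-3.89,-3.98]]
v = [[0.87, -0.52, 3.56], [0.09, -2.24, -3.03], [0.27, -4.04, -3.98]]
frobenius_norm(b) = 0.25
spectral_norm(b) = 0.22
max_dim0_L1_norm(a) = 10.62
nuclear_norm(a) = 10.13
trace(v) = -5.35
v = b + a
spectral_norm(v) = 7.22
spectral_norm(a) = 7.17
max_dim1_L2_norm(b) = 0.16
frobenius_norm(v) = 7.76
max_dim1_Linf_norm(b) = 0.15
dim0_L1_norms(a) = [1.18, 6.84, 10.62]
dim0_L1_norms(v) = [1.23, 6.8, 10.57]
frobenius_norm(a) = 7.73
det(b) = -0.00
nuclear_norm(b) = 0.38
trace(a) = -5.52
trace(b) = 0.17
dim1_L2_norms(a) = [3.8, 3.79, 5.57]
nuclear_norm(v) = 10.13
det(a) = -1.58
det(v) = -1.80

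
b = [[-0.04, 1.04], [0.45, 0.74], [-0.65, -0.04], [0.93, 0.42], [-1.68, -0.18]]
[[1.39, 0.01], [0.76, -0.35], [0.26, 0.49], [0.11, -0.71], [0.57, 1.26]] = b@[[-0.48, -0.75], [1.32, -0.02]]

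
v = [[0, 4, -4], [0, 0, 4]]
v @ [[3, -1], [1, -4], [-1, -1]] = [[8, -12], [-4, -4]]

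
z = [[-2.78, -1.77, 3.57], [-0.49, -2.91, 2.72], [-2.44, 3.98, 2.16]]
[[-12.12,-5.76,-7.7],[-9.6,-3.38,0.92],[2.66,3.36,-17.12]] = z @ [[1.95, 2.24, 2.11],[2.27, 1.69, -2.15],[-0.75, 0.97, -1.58]]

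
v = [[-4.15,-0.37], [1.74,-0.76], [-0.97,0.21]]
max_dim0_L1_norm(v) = 6.86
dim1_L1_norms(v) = [4.52, 2.5, 1.18]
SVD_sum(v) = [[-4.15,-0.00], [1.74,0.0], [-0.97,-0.0]] + [[0.0, -0.37],[0.00, -0.76],[-0.00, 0.21]]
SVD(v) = [[-0.90,-0.42], [0.38,-0.87], [-0.21,0.24]] @ diag([4.603368801704172, 0.8709739809527588]) @ [[1.00, 0.00],[-0.00, 1.00]]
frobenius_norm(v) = 4.69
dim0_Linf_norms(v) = [4.15, 0.76]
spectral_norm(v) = 4.60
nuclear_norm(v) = 5.47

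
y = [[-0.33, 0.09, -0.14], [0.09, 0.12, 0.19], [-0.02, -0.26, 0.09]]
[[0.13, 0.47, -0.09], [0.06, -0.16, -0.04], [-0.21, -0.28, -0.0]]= y@[[-0.13,-0.77,0.36], [0.79,0.81,-0.12], [-0.11,-0.99,-0.30]]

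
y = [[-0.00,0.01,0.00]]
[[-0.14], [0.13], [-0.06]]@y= [[0.00, -0.0, 0.00], [0.0, 0.00, 0.00], [0.00, -0.00, 0.00]]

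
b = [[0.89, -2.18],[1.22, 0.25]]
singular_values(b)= [2.37, 1.22]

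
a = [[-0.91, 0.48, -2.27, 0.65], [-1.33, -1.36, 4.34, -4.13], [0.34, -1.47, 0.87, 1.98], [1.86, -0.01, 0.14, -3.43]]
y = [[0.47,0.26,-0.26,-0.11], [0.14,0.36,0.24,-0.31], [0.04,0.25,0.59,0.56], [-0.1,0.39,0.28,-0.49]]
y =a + [[1.38, -0.22, 2.01, -0.76], [1.47, 1.72, -4.10, 3.82], [-0.30, 1.72, -0.28, -1.42], [-1.96, 0.4, 0.14, 2.94]]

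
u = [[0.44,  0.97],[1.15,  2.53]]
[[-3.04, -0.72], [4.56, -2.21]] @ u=[[-2.17, -4.77], [-0.54, -1.17]]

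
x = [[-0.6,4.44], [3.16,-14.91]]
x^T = [[-0.60, 3.16], [4.44, -14.91]]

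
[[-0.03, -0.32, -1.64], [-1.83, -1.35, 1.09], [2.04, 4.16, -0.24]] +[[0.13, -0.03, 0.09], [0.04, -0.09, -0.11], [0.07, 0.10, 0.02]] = [[0.10, -0.35, -1.55], [-1.79, -1.44, 0.98], [2.11, 4.26, -0.22]]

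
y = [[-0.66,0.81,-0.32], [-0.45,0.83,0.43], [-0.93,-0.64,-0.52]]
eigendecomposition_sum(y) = [[(-0.61+0j), (0.12-0j), -0.39+0.00j], [(0.04-0j), (-0.01+0j), 0.03-0.00j], [-0.85+0.00j, 0.17-0.00j, (-0.54+0j)]] + [[(-0.02+0.23j), 0.34-0.15j, (0.03-0.18j)], [(-0.25+0.16j), 0.42+0.22j, (0.2-0.11j)], [(-0.04-0.32j), (-0.41+0.31j), 0.01+0.24j]] + [[-0.02-0.23j, (0.34+0.15j), (0.03+0.18j)], [-0.25-0.16j, (0.42-0.22j), (0.2+0.11j)], [(-0.04+0.32j), -0.41-0.31j, 0.01-0.24j]]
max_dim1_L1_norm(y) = 2.09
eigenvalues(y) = [(-1.16+0j), (0.41+0.69j), (0.41-0.69j)]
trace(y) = -0.35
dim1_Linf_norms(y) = [0.81, 0.83, 0.93]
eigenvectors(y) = [[-0.59+0.00j, (0.46+0.11j), (0.46-0.11j)],[(0.04+0j), 0.26+0.54j, 0.26-0.54j],[-0.81+0.00j, (-0.64+0j), -0.64-0.00j]]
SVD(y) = [[-0.71, -0.29, 0.65],[-0.70, 0.13, -0.7],[0.12, -0.95, -0.30]] @ diag([1.4047826371312833, 1.2929202614903985, 0.4126050652162154]) @ [[0.48,  -0.87,  -0.1], [0.78,  0.37,  0.5], [0.4,  0.31,  -0.86]]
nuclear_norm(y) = 3.11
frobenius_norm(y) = 1.95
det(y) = -0.75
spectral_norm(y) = 1.40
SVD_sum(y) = [[-0.47,0.87,0.10], [-0.47,0.86,0.09], [0.08,-0.14,-0.02]] + [[-0.29, -0.14, -0.19], [0.13, 0.06, 0.09], [-0.96, -0.46, -0.61]] + [[0.11,0.08,-0.23], [-0.12,-0.09,0.25], [-0.05,-0.04,0.11]]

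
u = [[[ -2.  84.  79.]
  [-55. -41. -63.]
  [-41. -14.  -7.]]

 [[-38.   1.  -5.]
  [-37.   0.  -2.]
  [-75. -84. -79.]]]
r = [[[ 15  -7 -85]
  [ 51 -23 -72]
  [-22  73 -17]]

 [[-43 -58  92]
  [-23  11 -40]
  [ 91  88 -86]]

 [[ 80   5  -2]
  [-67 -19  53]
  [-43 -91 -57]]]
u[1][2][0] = -75.0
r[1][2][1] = 88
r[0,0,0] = 15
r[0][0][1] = -7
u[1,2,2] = -79.0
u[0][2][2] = -7.0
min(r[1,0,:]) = -58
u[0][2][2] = -7.0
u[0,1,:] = [-55.0, -41.0, -63.0]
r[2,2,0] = -43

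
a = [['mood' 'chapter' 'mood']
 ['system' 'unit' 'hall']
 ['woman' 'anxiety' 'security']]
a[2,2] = 'security'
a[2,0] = 'woman'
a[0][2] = 'mood'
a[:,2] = ['mood', 'hall', 'security']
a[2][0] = 'woman'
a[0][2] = 'mood'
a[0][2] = 'mood'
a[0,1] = 'chapter'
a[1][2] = 'hall'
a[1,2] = 'hall'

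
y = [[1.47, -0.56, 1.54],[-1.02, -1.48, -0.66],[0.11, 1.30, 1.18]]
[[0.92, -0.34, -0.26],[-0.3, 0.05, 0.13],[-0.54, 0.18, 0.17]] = y@[[0.82, -0.24, -0.27], [-0.24, 0.11, 0.05], [-0.27, 0.05, 0.11]]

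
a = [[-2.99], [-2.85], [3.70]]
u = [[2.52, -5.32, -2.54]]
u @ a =[[-1.77]]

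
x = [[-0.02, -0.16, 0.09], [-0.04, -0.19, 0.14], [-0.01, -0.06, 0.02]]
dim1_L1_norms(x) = [0.27, 0.37, 0.09]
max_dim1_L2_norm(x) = 0.24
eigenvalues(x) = [-0.17, 0.01, -0.03]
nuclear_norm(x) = 0.34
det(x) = 0.00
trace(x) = -0.19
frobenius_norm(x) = 0.31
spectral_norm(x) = 0.31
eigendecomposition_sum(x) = [[-0.03, -0.16, 0.13], [-0.04, -0.2, 0.16], [-0.01, -0.07, 0.06]] + [[0.01, -0.01, -0.01],[-0.0, 0.00, 0.00],[0.00, -0.0, -0.0]] + [[0.00, 0.01, -0.04], [0.00, 0.01, -0.02], [0.00, 0.01, -0.04]]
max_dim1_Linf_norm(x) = 0.19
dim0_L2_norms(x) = [0.05, 0.26, 0.17]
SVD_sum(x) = [[-0.03,-0.15,0.10], [-0.03,-0.2,0.13], [-0.01,-0.05,0.03]] + [[0.0, -0.01, -0.01],[-0.0, 0.01, 0.01],[0.00, -0.01, -0.01]] + [[0.0, 0.00, 0.00],[-0.0, -0.00, -0.00],[-0.0, -0.0, -0.0]]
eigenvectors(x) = [[0.62, 0.99, 0.66], [0.74, -0.15, 0.39], [0.26, 0.06, 0.64]]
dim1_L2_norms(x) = [0.18, 0.24, 0.06]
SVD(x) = [[-0.6, 0.54, -0.59], [-0.78, -0.57, 0.26], [-0.2, 0.62, 0.76]] @ diag([0.3079629278767551, 0.024856818943984005, 0.006401062846318686]) @ [[0.15, 0.83, -0.54], [0.24, -0.56, -0.79], [-0.96, -0.02, -0.28]]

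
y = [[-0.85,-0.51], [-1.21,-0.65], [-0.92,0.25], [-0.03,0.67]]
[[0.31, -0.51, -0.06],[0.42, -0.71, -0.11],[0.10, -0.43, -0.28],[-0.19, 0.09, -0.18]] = y @ [[-0.19, 0.51, 0.23],  [-0.29, 0.15, -0.26]]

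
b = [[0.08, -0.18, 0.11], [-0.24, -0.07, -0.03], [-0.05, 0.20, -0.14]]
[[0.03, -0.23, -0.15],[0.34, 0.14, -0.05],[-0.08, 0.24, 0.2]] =b @[[-1.18, -0.69, 0.28], [-0.78, 0.65, 0.23], [-0.11, -0.53, -1.22]]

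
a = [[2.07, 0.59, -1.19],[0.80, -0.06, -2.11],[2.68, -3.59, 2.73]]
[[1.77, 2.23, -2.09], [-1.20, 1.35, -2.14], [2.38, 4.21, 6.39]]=a @ [[1.15, 1.1, -0.12], [0.94, -0.51, -1.11], [0.98, -0.21, 1.00]]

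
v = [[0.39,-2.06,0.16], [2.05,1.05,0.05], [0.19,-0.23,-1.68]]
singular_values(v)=[2.51, 1.88, 1.67]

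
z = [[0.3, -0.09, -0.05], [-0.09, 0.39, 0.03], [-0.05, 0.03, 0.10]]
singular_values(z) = [0.45, 0.25, 0.09]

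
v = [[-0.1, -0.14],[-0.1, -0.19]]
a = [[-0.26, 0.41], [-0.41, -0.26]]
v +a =[[-0.36,0.27], [-0.51,-0.45]]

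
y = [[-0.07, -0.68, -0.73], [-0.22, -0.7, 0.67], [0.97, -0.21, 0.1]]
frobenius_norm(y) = 1.73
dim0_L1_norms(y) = [1.26, 1.59, 1.5]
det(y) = -0.99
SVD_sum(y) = [[0.18, -0.77, -0.51], [0.03, -0.14, -0.09], [0.06, -0.25, -0.16]] + [[-0.29, -0.01, -0.09], [-0.02, -0.00, -0.01], [0.90, 0.02, 0.29]] + [[0.04, 0.09, -0.13], [-0.23, -0.56, 0.77], [0.01, 0.02, -0.03]]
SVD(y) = [[0.94, -0.30, 0.17], [0.17, -0.02, -0.99], [0.30, 0.95, 0.03]] @ diag([1.0006121204262326, 0.997187211749919, 0.9934249086763131]) @ [[0.19, -0.82, -0.54], [0.95, 0.02, 0.31], [0.24, 0.57, -0.78]]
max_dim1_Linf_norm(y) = 0.97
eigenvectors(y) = [[0.08+0.63j, (0.08-0.63j), (0.45+0j)], [(0.14-0.32j), (0.14+0.32j), 0.86+0.00j], [0.69+0.00j, 0.69-0.00j, (-0.23+0j)]]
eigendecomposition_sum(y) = [[(0.07+0.39j), -0.15-0.17j, (-0.42+0.12j)], [(0.08-0.21j), (0.02+0.13j), 0.24+0.06j], [0.43-0.02j, (-0.21+0.14j), 0.08+0.47j]] + [[0.07-0.39j, -0.15+0.17j, -0.42-0.12j],[(0.08+0.21j), (0.02-0.13j), 0.24-0.06j],[0.43+0.02j, -0.21-0.14j, 0.08-0.47j]] + [[-0.20-0.00j, (-0.39-0j), (0.1-0j)], [(-0.38-0j), (-0.74-0j), (0.2-0j)], [(0.1+0j), (0.2+0j), -0.05+0.00j]]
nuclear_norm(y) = 2.99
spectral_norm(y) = 1.00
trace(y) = -0.67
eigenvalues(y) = [(0.16+0.98j), (0.16-0.98j), (-1+0j)]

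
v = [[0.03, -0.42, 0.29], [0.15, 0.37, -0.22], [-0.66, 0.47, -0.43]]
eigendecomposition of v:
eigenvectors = [[-0.35-0.29j,-0.35+0.29j,-0.15+0.00j], [(0.2+0.34j),0.20-0.34j,0.56+0.00j], [(0.8+0j),0.80-0.00j,0.82+0.00j]]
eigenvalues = [(-0.02+0.44j), (-0.02-0.44j), (0.01+0j)]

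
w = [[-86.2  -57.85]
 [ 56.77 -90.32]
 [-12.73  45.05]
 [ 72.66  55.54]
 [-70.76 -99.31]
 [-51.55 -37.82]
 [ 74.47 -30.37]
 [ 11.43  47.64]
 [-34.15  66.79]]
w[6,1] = -30.37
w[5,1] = -37.82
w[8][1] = 66.79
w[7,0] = 11.43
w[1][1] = -90.32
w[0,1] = -57.85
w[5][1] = -37.82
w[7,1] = 47.64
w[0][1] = -57.85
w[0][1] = -57.85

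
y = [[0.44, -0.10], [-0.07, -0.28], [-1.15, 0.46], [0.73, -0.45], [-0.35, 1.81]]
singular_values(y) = [2.17, 1.12]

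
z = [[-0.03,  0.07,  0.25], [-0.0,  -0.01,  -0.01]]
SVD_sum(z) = [[-0.03, 0.07, 0.25],[0.00, -0.00, -0.01]] + [[-0.0,  -0.0,  0.00], [-0.0,  -0.01,  0.00]]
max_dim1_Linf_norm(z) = 0.25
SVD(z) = [[-1.0, 0.05],  [0.05, 1.0]] @ diag([0.26162957888910054, 0.0070684828861593794]) @ [[0.11, -0.27, -0.96], [-0.2, -0.95, 0.24]]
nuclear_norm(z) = 0.27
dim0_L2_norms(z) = [0.03, 0.07, 0.25]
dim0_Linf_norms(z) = [0.03, 0.07, 0.25]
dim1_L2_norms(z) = [0.26, 0.01]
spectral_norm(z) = 0.26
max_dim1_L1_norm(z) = 0.35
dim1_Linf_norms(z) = [0.25, 0.01]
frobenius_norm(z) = 0.26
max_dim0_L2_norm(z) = 0.25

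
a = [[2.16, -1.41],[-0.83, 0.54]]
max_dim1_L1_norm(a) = 3.57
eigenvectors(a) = [[0.93, 0.55], [-0.36, 0.84]]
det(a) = -0.00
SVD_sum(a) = [[2.16, -1.41], [-0.83, 0.54]] + [[-0.0, -0.0], [-0.0, -0.00]]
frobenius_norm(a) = 2.76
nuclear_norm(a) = 2.76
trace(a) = 2.70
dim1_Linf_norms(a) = [2.16, 0.83]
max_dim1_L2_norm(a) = 2.58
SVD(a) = [[-0.93, 0.36], [0.36, 0.93]] @ diag([2.7630052492981747, 0.0014115065474415475]) @ [[-0.84, 0.55],[-0.55, -0.84]]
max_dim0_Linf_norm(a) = 2.16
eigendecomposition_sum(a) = [[2.16,  -1.41], [-0.83,  0.54]] + [[-0.00, -0.0],[-0.00, -0.0]]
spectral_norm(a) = 2.76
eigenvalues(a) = [2.7, -0.0]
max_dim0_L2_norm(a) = 2.31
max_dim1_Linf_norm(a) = 2.16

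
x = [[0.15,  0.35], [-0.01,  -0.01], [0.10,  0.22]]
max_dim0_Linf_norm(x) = 0.35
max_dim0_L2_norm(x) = 0.41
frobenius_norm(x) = 0.45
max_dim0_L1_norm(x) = 0.58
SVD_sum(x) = [[0.15, 0.35], [-0.01, -0.01], [0.1, 0.22]] + [[-0.00, 0.00], [-0.0, 0.00], [0.00, -0.00]]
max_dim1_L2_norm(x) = 0.38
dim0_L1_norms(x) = [0.26, 0.58]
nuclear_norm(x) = 0.46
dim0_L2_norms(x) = [0.18, 0.41]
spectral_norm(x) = 0.45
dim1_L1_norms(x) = [0.5, 0.02, 0.32]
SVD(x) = [[-0.84, -0.37],  [0.03, -0.76],  [-0.54, 0.54]] @ diag([0.4511691744945415, 0.006809991623629003]) @ [[-0.4,-0.92], [0.92,-0.40]]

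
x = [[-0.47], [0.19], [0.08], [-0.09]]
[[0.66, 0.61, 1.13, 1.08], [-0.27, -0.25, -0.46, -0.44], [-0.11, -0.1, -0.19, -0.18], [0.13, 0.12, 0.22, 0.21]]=x @[[-1.40, -1.30, -2.41, -2.30]]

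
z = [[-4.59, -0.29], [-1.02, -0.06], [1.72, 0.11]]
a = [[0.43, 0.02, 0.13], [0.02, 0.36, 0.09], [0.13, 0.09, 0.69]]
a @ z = [[-1.77, -0.11], [-0.30, -0.02], [0.5, 0.03]]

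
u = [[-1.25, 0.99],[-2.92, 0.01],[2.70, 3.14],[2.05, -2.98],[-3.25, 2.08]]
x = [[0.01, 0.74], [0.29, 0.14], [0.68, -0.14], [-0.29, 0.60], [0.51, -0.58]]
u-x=[[-1.26, 0.25], [-3.21, -0.13], [2.02, 3.28], [2.34, -3.58], [-3.76, 2.66]]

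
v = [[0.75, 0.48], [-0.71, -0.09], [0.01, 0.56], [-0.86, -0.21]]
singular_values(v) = [1.44, 0.58]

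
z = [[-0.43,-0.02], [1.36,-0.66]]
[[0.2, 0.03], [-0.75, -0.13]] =z @[[-0.47, -0.08], [0.17, 0.03]]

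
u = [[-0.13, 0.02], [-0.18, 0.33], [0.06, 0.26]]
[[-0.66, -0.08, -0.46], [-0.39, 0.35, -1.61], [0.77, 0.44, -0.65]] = u @ [[5.34, 0.81, 3.04], [1.72, 1.51, -3.22]]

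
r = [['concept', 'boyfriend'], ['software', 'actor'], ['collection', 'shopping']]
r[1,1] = 'actor'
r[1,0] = 'software'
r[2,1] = 'shopping'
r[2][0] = 'collection'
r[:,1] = ['boyfriend', 'actor', 'shopping']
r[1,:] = ['software', 'actor']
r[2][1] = 'shopping'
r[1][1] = 'actor'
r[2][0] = 'collection'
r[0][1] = 'boyfriend'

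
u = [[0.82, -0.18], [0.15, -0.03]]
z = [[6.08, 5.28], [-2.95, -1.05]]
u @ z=[[5.52,4.52], [1.0,0.82]]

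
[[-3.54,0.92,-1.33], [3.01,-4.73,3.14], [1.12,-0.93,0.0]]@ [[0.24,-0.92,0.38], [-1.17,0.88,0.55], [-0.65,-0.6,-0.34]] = [[-1.06, 4.86, -0.39], [4.22, -8.82, -2.53], [1.36, -1.85, -0.09]]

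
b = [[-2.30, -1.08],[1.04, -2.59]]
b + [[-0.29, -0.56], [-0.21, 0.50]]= [[-2.59, -1.64],[0.83, -2.09]]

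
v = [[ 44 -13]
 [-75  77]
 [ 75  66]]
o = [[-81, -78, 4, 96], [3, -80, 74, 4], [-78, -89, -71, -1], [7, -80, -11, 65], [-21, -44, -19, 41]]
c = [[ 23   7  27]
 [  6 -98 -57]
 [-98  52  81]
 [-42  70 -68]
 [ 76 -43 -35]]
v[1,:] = [-75, 77]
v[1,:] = [-75, 77]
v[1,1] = 77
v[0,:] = [44, -13]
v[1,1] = 77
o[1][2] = 74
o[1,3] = 4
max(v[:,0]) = 75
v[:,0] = [44, -75, 75]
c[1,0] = 6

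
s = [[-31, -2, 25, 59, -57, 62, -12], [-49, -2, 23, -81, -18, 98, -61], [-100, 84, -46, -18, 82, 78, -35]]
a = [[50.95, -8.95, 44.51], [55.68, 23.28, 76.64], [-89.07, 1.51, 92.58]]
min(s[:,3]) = -81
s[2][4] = 82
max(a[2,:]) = 92.58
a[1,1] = 23.28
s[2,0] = -100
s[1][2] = 23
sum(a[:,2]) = 213.73000000000002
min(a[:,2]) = 44.51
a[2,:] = [-89.07, 1.51, 92.58]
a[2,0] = -89.07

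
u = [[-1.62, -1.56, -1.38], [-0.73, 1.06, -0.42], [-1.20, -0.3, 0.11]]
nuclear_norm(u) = 4.95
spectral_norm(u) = 2.79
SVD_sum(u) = [[-1.84, -1.42, -1.20], [-0.09, -0.07, -0.06], [-0.67, -0.52, -0.44]] + [[0.12,-0.18,0.02], [-0.75,1.08,-0.14], [-0.24,0.34,-0.04]] + [[0.10, 0.04, -0.21], [0.11, 0.05, -0.22], [-0.29, -0.12, 0.59]]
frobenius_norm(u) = 3.22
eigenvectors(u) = [[0.89, 0.50, 0.55], [0.22, -0.0, -0.77], [0.41, -0.87, -0.33]]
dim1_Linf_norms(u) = [1.62, 1.06, 1.2]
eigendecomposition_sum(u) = [[-1.92, -0.9, -1.10], [-0.48, -0.22, -0.27], [-0.89, -0.41, -0.51]] + [[0.12,0.25,-0.39], [-0.0,-0.00,0.0], [-0.21,-0.44,0.68]] + [[0.18,-0.92,0.11], [-0.25,1.29,-0.15], [-0.11,0.55,-0.06]]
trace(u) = -0.45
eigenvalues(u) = [-2.65, 0.8, 1.4]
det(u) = -2.95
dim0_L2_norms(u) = [2.14, 1.91, 1.45]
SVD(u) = [[-0.94, 0.16, -0.31], [-0.05, -0.94, -0.33], [-0.34, -0.30, 0.89]] @ diag([2.7917859034920207, 1.406098455767779, 0.7524749841361552]) @ [[0.7, 0.54, 0.46], [0.56, -0.82, 0.11], [-0.43, -0.18, 0.88]]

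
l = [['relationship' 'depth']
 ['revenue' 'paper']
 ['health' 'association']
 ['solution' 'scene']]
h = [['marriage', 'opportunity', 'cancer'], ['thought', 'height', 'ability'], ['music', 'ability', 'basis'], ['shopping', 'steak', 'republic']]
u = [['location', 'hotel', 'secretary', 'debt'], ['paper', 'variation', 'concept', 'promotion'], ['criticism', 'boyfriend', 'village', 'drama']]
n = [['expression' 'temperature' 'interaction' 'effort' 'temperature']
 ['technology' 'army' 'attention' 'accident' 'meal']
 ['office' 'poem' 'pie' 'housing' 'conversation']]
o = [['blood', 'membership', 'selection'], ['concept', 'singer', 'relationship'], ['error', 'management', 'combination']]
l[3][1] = 'scene'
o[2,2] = 'combination'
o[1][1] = 'singer'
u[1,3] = 'promotion'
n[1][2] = 'attention'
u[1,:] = ['paper', 'variation', 'concept', 'promotion']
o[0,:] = ['blood', 'membership', 'selection']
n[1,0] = 'technology'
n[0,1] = 'temperature'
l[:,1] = ['depth', 'paper', 'association', 'scene']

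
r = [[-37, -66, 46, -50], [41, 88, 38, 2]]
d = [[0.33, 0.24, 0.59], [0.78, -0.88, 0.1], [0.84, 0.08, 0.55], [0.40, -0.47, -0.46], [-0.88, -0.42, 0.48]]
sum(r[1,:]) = 169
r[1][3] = 2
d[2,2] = 0.546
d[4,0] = -0.883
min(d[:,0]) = -0.883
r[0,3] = -50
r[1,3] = 2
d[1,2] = 0.096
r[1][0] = 41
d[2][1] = 0.083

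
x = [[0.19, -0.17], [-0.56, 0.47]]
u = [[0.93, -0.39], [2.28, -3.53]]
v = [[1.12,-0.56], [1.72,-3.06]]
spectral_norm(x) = 0.77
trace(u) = -2.60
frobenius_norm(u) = 4.32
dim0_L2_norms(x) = [0.59, 0.5]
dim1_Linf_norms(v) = [1.12, 3.06]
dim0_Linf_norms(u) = [2.28, 3.53]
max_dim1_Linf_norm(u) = 3.53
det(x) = -0.01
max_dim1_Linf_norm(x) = 0.56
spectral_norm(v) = 3.67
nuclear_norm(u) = 4.84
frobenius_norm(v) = 3.73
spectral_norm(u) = 4.29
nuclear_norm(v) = 4.34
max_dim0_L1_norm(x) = 0.75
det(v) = -2.46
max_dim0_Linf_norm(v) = 3.06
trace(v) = -1.94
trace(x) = 0.66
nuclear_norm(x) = 0.78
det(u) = -2.39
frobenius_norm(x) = 0.77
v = x + u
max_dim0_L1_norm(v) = 3.62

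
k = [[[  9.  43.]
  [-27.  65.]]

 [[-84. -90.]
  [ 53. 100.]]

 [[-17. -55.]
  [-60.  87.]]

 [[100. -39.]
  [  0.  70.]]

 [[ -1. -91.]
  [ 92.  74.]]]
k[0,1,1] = 65.0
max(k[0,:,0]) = 9.0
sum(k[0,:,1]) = 108.0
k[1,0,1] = -90.0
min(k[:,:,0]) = -84.0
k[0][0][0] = 9.0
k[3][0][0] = 100.0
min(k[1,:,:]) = -90.0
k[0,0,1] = 43.0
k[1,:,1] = [-90.0, 100.0]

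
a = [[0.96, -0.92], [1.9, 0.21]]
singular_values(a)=[2.14, 0.91]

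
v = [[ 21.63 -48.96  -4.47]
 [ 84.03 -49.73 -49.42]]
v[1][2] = -49.42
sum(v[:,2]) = -53.89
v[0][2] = -4.47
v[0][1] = -48.96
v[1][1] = -49.73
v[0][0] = 21.63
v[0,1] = -48.96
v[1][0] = 84.03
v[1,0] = 84.03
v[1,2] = -49.42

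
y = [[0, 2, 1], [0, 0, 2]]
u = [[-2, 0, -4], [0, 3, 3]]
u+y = [[-2, 2, -3], [0, 3, 5]]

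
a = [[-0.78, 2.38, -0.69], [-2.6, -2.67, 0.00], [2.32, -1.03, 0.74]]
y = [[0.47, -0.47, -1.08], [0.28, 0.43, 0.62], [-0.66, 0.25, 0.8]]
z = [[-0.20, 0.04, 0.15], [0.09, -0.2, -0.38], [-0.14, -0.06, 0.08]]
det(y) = 0.00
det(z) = 0.00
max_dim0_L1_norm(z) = 0.61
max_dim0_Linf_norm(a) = 2.67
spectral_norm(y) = 1.73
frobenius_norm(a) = 5.26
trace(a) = -2.71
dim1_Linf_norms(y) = [1.08, 0.62, 0.8]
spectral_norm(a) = 4.01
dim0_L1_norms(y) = [1.41, 1.15, 2.5]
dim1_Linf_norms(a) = [2.38, 2.67, 2.32]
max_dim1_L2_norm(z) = 0.44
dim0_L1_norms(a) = [5.7, 6.08, 1.43]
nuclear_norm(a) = 7.41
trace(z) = -0.32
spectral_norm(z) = 0.49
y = a @ z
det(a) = -0.00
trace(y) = 1.70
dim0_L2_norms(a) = [3.57, 3.72, 1.01]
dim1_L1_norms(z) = [0.39, 0.67, 0.28]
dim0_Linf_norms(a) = [2.6, 2.67, 0.74]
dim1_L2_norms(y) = [1.27, 0.8, 1.07]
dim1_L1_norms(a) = [3.85, 5.27, 4.09]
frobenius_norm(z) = 0.53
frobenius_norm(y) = 1.84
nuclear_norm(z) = 0.74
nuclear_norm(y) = 2.37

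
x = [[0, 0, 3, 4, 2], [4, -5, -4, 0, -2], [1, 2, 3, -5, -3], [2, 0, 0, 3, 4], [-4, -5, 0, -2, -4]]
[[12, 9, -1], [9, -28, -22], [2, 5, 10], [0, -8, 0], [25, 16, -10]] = x @ [[0, -4, -1], [-5, 0, 2], [4, 3, 1], [0, 0, -2], [0, 0, 2]]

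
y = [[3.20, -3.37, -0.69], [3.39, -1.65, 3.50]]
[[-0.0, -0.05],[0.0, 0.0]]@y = [[-0.17, 0.08, -0.18], [0.0, 0.00, 0.00]]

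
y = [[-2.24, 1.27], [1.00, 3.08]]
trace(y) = 0.84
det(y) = -8.17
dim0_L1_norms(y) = [3.24, 4.35]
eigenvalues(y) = [-2.47, 3.31]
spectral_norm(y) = 3.33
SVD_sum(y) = [[0.05, 1.16], [0.14, 3.12]] + [[-2.29, 0.11], [0.86, -0.04]]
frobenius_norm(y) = 4.14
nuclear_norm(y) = 5.78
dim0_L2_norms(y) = [2.45, 3.33]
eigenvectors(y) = [[-0.98, -0.22], [0.18, -0.97]]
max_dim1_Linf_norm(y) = 3.08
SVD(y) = [[0.35, 0.94], [0.94, -0.35]] @ diag([3.333191070369648, 2.450864600178484]) @ [[0.05, 1.00],[-1.0, 0.05]]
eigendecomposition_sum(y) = [[-2.37, 0.54], [0.43, -0.10]] + [[0.13, 0.73], [0.57, 3.18]]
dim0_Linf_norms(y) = [2.24, 3.08]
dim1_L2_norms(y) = [2.57, 3.24]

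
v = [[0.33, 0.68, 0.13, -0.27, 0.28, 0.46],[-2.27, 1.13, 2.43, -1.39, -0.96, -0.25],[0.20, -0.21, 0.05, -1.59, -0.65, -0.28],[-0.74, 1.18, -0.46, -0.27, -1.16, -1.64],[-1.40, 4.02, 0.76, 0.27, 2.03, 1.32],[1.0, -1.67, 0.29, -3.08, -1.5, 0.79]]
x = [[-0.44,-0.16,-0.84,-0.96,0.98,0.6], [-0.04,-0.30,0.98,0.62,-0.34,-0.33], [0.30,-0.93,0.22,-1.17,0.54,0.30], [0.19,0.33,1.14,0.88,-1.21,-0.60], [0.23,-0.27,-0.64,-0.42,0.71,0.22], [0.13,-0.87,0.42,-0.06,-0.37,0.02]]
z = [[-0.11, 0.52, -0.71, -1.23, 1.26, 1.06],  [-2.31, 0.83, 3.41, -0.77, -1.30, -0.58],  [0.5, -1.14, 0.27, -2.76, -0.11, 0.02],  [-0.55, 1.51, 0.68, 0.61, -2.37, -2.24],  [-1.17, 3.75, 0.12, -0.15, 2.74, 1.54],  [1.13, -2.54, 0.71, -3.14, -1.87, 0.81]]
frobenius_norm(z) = 9.81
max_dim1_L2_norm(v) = 4.96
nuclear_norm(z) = 19.67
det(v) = -14.41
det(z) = 117.82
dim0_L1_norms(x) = [1.33, 2.86, 4.24, 4.11, 4.15, 2.07]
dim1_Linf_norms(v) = [0.68, 2.43, 1.59, 1.64, 4.02, 3.08]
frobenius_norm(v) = 8.15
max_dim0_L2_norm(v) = 4.7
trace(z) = 5.15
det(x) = -0.00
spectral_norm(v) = 5.87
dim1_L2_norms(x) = [1.78, 1.29, 1.66, 2.01, 1.12, 1.04]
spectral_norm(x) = 3.23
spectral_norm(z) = 6.54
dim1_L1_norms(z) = [4.89, 9.2, 4.8, 7.96, 9.47, 10.2]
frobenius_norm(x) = 3.74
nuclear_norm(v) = 15.76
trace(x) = 1.09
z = x + v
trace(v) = 4.06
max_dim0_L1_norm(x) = 4.24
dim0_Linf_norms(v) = [2.27, 4.02, 2.43, 3.08, 2.03, 1.64]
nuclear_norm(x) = 6.40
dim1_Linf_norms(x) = [0.98, 0.98, 1.17, 1.21, 0.71, 0.87]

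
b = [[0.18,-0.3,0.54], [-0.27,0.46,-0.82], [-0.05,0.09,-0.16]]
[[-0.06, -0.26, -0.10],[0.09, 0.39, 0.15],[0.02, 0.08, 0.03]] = b @ [[-0.04, 0.31, -0.15],  [-0.30, 0.30, -0.12],  [-0.26, -0.41, -0.2]]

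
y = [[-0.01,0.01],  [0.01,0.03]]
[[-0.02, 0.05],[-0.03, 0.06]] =y @[[1.01,-2.27], [-1.29,2.9]]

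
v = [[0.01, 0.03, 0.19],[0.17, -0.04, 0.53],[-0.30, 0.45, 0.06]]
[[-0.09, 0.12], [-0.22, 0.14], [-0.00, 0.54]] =v @ [[0.9, -0.70], [0.68, 0.67], [-0.65, 0.54]]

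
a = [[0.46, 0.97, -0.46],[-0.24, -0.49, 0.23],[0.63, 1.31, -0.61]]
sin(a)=[[0.43, 0.91, -0.43],[-0.22, -0.46, 0.22],[0.59, 1.23, -0.57]]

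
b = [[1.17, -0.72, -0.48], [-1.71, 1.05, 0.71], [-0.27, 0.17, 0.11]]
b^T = [[1.17, -1.71, -0.27], [-0.72, 1.05, 0.17], [-0.48, 0.71, 0.11]]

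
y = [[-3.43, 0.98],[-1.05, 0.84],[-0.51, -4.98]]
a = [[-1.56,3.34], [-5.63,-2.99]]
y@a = [[-0.17, -14.39], [-3.09, -6.02], [28.83, 13.19]]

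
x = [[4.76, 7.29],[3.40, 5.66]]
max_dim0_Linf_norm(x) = 7.29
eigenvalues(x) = [0.21, 10.21]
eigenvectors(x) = [[-0.85, -0.8], [0.53, -0.60]]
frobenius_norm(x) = 10.93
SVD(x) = [[-0.8, -0.60], [-0.60, 0.80]] @ diag([10.9251256323978, 0.19730665555073354]) @ [[-0.54, -0.84], [-0.84, 0.54]]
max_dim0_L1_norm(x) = 12.95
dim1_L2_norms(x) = [8.71, 6.6]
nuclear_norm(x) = 11.12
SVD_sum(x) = [[4.66, 7.35], [3.53, 5.58]] + [[0.1,-0.06],[-0.13,0.08]]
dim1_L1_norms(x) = [12.05, 9.06]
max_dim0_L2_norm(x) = 9.23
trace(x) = 10.42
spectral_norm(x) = 10.93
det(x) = 2.16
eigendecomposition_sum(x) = [[0.12, -0.15], [-0.07, 0.10]] + [[4.64, 7.44], [3.47, 5.56]]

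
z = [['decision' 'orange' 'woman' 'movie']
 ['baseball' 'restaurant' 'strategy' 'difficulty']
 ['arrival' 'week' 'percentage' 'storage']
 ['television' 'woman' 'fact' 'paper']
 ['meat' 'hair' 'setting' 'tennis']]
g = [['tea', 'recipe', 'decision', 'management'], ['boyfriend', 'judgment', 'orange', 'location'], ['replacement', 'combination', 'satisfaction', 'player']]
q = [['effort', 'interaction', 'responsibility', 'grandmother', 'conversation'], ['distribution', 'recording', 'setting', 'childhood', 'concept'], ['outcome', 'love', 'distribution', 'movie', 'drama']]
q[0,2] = 'responsibility'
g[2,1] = 'combination'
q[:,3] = ['grandmother', 'childhood', 'movie']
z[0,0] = 'decision'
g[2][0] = 'replacement'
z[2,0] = 'arrival'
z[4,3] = 'tennis'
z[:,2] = ['woman', 'strategy', 'percentage', 'fact', 'setting']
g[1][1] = 'judgment'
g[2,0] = 'replacement'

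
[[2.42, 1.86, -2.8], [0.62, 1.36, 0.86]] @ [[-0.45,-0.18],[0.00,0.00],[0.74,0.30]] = [[-3.16,  -1.28], [0.36,  0.15]]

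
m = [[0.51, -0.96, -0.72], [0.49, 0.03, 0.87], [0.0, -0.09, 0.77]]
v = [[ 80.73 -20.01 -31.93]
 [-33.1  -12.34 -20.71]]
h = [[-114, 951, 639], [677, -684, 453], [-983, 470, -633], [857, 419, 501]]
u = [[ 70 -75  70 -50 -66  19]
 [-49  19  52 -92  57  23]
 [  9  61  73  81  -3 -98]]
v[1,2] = -20.71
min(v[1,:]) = -33.1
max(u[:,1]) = 61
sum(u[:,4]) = -12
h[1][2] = 453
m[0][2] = -0.719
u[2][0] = 9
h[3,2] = 501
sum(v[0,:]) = 28.79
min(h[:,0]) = -983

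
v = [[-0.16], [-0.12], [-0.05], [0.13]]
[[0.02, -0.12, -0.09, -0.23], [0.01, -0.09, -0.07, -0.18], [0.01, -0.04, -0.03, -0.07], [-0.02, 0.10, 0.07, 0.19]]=v @ [[-0.12, 0.76, 0.55, 1.46]]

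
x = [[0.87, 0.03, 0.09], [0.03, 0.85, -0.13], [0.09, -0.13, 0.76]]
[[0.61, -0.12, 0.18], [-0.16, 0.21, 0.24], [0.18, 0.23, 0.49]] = x @[[0.69, -0.19, 0.12], [-0.19, 0.31, 0.38], [0.12, 0.38, 0.69]]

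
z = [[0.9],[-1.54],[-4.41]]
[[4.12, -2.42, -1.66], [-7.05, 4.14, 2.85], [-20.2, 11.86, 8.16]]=z @ [[4.58,-2.69,-1.85]]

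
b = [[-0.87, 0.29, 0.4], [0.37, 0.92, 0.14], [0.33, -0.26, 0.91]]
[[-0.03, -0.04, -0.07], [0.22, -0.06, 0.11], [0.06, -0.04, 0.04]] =b @ [[0.13,-0.00,0.11], [0.18,-0.06,0.07], [0.07,-0.06,0.02]]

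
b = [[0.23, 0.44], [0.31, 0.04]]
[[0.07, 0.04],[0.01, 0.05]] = b @ [[0.0, 0.17], [0.17, -0.0]]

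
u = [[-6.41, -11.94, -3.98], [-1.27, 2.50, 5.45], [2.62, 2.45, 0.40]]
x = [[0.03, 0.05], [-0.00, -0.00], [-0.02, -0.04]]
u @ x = [[-0.11, -0.16], [-0.15, -0.28], [0.07, 0.12]]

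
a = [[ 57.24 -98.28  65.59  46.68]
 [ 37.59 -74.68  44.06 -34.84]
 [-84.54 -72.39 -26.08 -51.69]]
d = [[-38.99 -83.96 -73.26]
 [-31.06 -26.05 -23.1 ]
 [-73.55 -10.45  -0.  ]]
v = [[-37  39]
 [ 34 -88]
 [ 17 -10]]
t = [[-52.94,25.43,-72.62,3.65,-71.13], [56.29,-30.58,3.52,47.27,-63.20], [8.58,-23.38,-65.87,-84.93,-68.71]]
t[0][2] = -72.62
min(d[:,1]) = -83.96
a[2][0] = -84.54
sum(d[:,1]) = -120.46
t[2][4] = -68.71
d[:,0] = [-38.99, -31.06, -73.55]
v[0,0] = -37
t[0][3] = 3.65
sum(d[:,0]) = -143.6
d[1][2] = -23.1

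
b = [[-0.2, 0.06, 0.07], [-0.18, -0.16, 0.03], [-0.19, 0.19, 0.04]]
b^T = [[-0.20, -0.18, -0.19], [0.06, -0.16, 0.19], [0.07, 0.03, 0.04]]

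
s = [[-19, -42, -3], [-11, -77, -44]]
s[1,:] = [-11, -77, -44]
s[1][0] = -11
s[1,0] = -11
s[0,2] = -3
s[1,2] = -44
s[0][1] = -42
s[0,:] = [-19, -42, -3]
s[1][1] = -77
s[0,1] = -42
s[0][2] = -3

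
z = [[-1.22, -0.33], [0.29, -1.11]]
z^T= [[-1.22, 0.29], [-0.33, -1.11]]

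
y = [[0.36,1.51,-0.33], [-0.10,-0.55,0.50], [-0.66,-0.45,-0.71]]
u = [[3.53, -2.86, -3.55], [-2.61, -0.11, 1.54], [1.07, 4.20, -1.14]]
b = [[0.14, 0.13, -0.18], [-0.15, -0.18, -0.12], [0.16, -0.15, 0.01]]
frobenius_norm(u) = 7.91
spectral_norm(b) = 0.30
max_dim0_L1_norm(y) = 2.51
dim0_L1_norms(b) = [0.45, 0.46, 0.31]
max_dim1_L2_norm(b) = 0.26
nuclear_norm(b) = 0.74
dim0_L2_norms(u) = [4.52, 5.08, 4.03]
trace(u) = 2.28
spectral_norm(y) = 1.78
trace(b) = -0.03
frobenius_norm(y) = 2.06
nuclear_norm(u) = 11.69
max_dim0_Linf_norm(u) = 4.2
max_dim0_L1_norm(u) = 7.21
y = u @ b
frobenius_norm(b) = 0.43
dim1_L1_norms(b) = [0.45, 0.45, 0.32]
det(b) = -0.01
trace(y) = -0.90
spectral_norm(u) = 6.33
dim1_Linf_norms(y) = [1.51, 0.55, 0.71]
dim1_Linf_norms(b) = [0.18, 0.18, 0.16]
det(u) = 19.90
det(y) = -0.28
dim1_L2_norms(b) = [0.26, 0.26, 0.22]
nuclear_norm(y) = 2.95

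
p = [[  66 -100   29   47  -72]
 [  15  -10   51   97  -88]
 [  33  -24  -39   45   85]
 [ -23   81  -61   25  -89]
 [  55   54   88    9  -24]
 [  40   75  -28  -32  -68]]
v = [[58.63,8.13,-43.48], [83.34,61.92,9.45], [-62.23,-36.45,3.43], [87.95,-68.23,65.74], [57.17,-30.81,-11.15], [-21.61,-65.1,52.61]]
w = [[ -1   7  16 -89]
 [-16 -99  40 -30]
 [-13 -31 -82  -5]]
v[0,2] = -43.48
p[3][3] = 25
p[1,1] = -10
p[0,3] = 47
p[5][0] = 40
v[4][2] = -11.15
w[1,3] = -30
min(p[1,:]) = -88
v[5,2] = 52.61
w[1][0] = -16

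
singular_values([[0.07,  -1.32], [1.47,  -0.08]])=[1.5, 1.29]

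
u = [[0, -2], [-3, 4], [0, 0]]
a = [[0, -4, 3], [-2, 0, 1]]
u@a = [[4, 0, -2], [-8, 12, -5], [0, 0, 0]]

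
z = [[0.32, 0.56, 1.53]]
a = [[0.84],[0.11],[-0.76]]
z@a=[[-0.83]]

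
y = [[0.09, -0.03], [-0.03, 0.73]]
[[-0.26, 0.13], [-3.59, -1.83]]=y @[[-4.56, 0.62], [-5.11, -2.48]]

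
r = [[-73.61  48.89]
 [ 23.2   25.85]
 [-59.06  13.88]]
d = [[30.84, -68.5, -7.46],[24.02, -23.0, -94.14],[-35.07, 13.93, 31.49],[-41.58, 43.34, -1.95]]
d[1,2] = -94.14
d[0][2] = -7.46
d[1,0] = 24.02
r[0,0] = -73.61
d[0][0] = 30.84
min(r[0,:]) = -73.61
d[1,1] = -23.0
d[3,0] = -41.58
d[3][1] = 43.34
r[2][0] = -59.06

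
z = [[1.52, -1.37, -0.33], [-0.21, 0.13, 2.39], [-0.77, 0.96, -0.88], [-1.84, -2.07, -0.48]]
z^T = [[1.52, -0.21, -0.77, -1.84], [-1.37, 0.13, 0.96, -2.07], [-0.33, 2.39, -0.88, -0.48]]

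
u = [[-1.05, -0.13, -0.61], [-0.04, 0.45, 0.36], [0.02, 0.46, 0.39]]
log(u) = [[0.12+3.13j, (-1.43+0.68j), (1.52+0.56j)], [(0.15+0.02j), (-2.66+1.44j), (2.49-1.41j)], [-0.18+0.02j, (2.97-1.73j), -3.16+1.71j]]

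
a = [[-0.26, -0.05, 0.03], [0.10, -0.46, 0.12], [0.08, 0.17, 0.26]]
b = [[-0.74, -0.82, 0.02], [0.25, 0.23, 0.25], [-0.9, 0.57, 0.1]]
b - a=[[-0.48, -0.77, -0.01], [0.15, 0.69, 0.13], [-0.98, 0.40, -0.16]]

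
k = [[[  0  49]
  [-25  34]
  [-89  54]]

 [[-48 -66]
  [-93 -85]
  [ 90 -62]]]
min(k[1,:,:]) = -93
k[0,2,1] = 54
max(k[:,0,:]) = 49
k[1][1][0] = -93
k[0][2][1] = 54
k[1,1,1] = -85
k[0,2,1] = 54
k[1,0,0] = -48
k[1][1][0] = -93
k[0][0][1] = 49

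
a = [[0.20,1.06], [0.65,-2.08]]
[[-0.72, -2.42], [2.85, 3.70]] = a@[[1.37, -1.0],[-0.94, -2.09]]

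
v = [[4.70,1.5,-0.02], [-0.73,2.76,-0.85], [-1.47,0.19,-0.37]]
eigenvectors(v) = [[-0.07,0.91,0.63], [0.26,-0.27,-0.71], [0.96,-0.3,-0.31]]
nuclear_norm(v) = 8.34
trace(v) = 7.09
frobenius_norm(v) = 5.96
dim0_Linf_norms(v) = [4.7, 2.76, 0.85]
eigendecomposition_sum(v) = [[0.00, -0.0, 0.02], [-0.02, 0.01, -0.06], [-0.06, 0.04, -0.22]] + [[5.55,5.44,-1.02], [-1.67,-1.63,0.31], [-1.83,-1.79,0.34]] + [[-0.86, -3.93, 0.99], [0.95, 4.38, -1.1], [0.42, 1.94, -0.49]]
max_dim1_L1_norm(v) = 6.22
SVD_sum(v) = [[4.74, 1.37, 0.07], [0.05, 0.02, 0.0], [-1.31, -0.38, -0.02]] + [[-0.04,0.14,-0.05],[-0.78,2.73,-0.89],[-0.18,0.61,-0.2]] + [[0.0, -0.01, -0.04], [-0.00, 0.01, 0.04], [0.02, -0.04, -0.15]]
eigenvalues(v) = [-0.2, 4.26, 3.04]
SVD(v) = [[-0.96, -0.05, 0.26], [-0.01, -0.97, -0.22], [0.27, -0.22, 0.94]] @ diag([5.116507168185323, 3.056130946108151, 0.16946397300991212]) @ [[-0.96, -0.28, -0.01], [0.26, -0.92, 0.30], [0.10, -0.28, -0.95]]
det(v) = -2.65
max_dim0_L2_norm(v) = 4.98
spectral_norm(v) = 5.12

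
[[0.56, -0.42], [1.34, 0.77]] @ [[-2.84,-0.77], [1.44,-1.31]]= [[-2.2,0.12], [-2.70,-2.04]]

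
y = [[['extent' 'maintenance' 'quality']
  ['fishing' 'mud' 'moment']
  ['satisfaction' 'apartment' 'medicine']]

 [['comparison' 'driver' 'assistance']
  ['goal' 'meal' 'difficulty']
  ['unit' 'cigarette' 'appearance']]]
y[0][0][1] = 'maintenance'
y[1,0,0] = 'comparison'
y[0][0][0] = 'extent'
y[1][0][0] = 'comparison'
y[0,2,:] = ['satisfaction', 'apartment', 'medicine']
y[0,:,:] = [['extent', 'maintenance', 'quality'], ['fishing', 'mud', 'moment'], ['satisfaction', 'apartment', 'medicine']]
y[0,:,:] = [['extent', 'maintenance', 'quality'], ['fishing', 'mud', 'moment'], ['satisfaction', 'apartment', 'medicine']]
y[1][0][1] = 'driver'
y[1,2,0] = 'unit'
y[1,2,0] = 'unit'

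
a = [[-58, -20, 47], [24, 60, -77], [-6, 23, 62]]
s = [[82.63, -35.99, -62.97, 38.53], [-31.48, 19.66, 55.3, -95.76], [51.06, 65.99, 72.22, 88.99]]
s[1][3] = -95.76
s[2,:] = [51.06, 65.99, 72.22, 88.99]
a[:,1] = [-20, 60, 23]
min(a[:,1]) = -20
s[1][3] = -95.76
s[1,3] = -95.76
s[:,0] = [82.63, -31.48, 51.06]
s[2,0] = 51.06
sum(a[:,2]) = 32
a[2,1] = 23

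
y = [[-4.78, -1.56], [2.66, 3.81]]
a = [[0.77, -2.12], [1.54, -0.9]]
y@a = [[-6.08,11.54],  [7.92,-9.07]]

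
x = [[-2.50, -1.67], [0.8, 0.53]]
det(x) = 0.01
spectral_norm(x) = 3.16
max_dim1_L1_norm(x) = 4.17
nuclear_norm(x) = 3.16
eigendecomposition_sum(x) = [[-2.5,-1.67],[0.8,0.54]] + [[0.0, 0.0], [-0.0, -0.01]]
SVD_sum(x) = [[-2.5, -1.67], [0.8, 0.53]] + [[0.0, -0.0], [0.00, -0.00]]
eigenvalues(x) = [-1.96, -0.01]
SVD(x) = [[-0.95, 0.3], [0.30, 0.95]] @ diag([3.155913156464678, 0.0034855204990249557]) @ [[0.83, 0.56], [0.56, -0.83]]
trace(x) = -1.97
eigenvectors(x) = [[-0.95, 0.56], [0.31, -0.83]]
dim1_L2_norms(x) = [3.01, 0.96]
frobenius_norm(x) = 3.16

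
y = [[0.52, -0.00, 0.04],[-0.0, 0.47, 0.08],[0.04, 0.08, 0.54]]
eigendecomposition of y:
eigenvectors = [[0.37, -0.90, 0.21], [0.47, 0.38, 0.80], [0.80, 0.20, -0.57]]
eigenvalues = [0.61, 0.51, 0.41]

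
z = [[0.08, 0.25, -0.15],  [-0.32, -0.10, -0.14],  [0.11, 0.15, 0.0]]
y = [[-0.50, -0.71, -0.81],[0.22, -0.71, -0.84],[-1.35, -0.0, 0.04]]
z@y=[[0.22, -0.23, -0.28], [0.33, 0.3, 0.34], [-0.02, -0.18, -0.22]]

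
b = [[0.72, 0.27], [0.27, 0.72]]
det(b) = 0.445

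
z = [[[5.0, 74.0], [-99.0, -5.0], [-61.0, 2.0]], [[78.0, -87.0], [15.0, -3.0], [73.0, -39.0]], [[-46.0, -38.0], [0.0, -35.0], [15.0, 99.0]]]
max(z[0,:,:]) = 74.0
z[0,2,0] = -61.0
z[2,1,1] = -35.0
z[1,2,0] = 73.0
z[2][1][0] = 0.0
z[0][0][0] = 5.0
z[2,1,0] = 0.0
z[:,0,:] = [[5.0, 74.0], [78.0, -87.0], [-46.0, -38.0]]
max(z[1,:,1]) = -3.0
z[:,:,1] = [[74.0, -5.0, 2.0], [-87.0, -3.0, -39.0], [-38.0, -35.0, 99.0]]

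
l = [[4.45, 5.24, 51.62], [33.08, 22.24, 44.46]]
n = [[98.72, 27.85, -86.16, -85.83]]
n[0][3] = -85.83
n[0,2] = -86.16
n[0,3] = -85.83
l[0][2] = 51.62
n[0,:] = [98.72, 27.85, -86.16, -85.83]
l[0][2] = 51.62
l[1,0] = 33.08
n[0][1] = 27.85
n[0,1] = 27.85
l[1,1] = 22.24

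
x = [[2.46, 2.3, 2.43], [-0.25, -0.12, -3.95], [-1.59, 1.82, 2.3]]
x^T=[[2.46,  -0.25,  -1.59], [2.3,  -0.12,  1.82], [2.43,  -3.95,  2.3]]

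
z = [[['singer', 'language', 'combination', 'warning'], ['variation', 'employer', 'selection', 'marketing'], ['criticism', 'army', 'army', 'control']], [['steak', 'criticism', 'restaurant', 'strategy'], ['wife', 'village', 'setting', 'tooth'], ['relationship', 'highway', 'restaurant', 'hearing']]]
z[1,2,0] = 'relationship'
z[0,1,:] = ['variation', 'employer', 'selection', 'marketing']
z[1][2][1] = 'highway'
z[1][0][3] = 'strategy'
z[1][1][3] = 'tooth'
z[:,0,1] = ['language', 'criticism']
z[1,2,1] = 'highway'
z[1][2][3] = 'hearing'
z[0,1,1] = 'employer'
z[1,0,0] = 'steak'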